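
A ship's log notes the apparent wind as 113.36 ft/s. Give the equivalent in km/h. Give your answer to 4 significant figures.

124.4 km/h

1 ft/s = 1.09728 km/h, so 113.36 × 1.09728 = 124.4 km/h.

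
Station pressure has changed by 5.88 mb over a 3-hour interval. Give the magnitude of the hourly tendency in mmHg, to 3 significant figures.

1.47 mmHg per hour

5.88 mb / 3 h × 0.750062 mmHg/mb = 1.47 mmHg/h.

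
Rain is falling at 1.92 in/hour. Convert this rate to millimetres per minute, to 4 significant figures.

1.92 in/hour × 25.4 mm/in × 0.0166667 hour/minute = 0.8128 mm/minute.

0.8128 mm/minute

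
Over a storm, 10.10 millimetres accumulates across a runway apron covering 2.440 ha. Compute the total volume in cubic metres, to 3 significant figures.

246 cubic metres

Area: 2.440 ha = 24400 m².
1 mm over 1 m² is 1 L, so volume = 10.1 × 24400 = 246440 L = 246 m³.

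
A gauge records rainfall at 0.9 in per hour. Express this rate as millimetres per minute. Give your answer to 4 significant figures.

0.9 in/hour × 25.4 mm/in × 0.0166667 hour/minute = 0.3810 mm/minute.

0.3810 mm/minute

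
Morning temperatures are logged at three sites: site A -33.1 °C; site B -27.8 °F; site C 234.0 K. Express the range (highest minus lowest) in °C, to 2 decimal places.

6.05 °C

site B: -27.8 °F = -33.222 °C.
site C: 234.0 K = -39.150 °C.
Spread: (-33.100) − (-39.150) = 6.050 °C.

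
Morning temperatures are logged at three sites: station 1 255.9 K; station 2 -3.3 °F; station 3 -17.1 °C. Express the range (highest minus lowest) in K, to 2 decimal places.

station 1: 255.9 K = -17.250 °C.
station 2: -3.3 °F = -19.611 °C.
Spread: (-17.100) − (-19.611) = 2.511 °C.

2.51 K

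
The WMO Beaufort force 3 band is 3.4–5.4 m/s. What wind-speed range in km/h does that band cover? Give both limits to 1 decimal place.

3.4–5.4 m/s × 3.6 = 12.2–19.4 km/h.

12.2 to 19.4 km/h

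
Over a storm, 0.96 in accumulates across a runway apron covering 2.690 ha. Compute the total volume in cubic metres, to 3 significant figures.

Depth: 0.96 in × 25.4 = 24.384 mm.
Area: 2.690 ha = 26900 m².
1 mm over 1 m² is 1 L, so volume = 24.384 × 26900 = 655929.6 L = 656 m³.

656 cubic metres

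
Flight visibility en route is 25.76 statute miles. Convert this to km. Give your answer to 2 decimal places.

1 SM = 1.60934 km, so 25.76 × 1.60934 = 41.46 km.

41.46 km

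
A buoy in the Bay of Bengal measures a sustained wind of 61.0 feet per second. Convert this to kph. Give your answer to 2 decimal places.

1 ft/s = 1.09728 km/h, so 61.0 × 1.09728 = 66.93 km/h.

66.93 km/h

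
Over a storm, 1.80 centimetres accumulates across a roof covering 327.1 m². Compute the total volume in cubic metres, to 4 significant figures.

Depth: 1.80 cm × 10 = 18 mm.
1 mm over 1 m² is 1 L, so volume = 18 × 327.1 = 5887.8 L = 5.888 m³.

5.888 cubic metres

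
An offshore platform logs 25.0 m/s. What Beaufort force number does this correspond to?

Beaufort force 10

25.0 m/s lies in the Beaufort 10 band (storm, 24.5–28.4 m/s).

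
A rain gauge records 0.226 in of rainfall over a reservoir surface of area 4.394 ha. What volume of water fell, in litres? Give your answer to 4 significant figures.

252200 litres

Depth: 0.226 in × 25.4 = 5.7404 mm.
Area: 4.394 ha = 43940 m².
1 mm over 1 m² is 1 L, so volume = 5.7404 × 43940 = 252233.18 L ≈ 252200 L.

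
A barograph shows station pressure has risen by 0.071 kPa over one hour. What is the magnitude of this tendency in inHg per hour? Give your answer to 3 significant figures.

0.071 kPa / 1 h × 0.2953 inHg/kPa = 0.0210 inHg/h.

0.0210 inHg per hour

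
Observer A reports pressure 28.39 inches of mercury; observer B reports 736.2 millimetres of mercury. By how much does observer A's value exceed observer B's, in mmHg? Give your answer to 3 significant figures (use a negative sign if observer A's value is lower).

-15.1 mmHg

observer A: 28.39 inHg = 721.106 mmHg.
Difference: 721.106 − 736.200 = -15.1 mmHg.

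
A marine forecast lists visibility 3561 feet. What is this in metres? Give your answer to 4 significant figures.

1 ft = 0.3048 m, so 3561 × 0.3048 = 1085 m.

1085 m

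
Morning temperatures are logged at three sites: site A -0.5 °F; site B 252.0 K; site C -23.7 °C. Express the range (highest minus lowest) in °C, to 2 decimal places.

site A: -0.5 °F = -18.056 °C.
site B: 252.0 K = -21.150 °C.
Spread: (-18.056) − (-23.700) = 5.644 °C.

5.64 °C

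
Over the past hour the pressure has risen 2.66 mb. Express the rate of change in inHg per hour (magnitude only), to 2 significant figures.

0.079 inHg per hour

2.66 mb / 1 h × 0.02953 inHg/mb = 0.079 inHg/h.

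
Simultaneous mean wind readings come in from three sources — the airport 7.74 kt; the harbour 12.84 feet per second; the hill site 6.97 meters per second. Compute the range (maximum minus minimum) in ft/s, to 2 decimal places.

10.03 ft/s

the airport: 7.74 kt = 13.0636 ft/s.
the hill site: 6.97 m/s = 22.8675 ft/s.
Spread: 22.8675 − 12.8400 = 10.03 ft/s.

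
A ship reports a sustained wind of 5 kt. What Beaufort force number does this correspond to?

5 kt lies in the Beaufort 2 band (light breeze, 4–6 kt).

Beaufort force 2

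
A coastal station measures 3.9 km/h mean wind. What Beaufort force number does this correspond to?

Beaufort force 1

3.9 km/h = 1.1 m/s, which is Beaufort 1 (light air, 0.3–1.5 m/s).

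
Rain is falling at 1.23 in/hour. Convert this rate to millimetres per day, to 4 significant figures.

749.8 mm/day

1.23 in/hour × 25.4 mm/in × 24 hour/day = 749.8 mm/day.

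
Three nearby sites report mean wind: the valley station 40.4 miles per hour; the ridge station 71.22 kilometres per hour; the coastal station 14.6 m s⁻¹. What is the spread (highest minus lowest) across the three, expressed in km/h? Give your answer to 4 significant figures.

the valley station: 40.4 mph = 65.0175 km/h.
the coastal station: 14.6 m/s = 52.5600 km/h.
Spread: 71.2200 − 52.5600 = 18.66 km/h.

18.66 km/h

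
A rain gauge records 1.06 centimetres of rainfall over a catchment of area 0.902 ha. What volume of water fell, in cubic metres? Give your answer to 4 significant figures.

Depth: 1.06 cm × 10 = 10.6 mm.
Area: 0.902 ha = 9020 m².
1 mm over 1 m² is 1 L, so volume = 10.6 × 9020 = 95612 L = 95.61 m³.

95.61 cubic metres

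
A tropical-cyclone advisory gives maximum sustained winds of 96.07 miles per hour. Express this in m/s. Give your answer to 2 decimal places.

42.95 m/s

1 mph = 0.44704 m/s, so 96.07 × 0.44704 = 42.95 m/s.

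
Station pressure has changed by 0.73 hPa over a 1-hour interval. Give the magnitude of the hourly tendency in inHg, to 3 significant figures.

0.73 hPa / 1 h × 0.02953 inHg/hPa = 0.0216 inHg/h.

0.0216 inHg per hour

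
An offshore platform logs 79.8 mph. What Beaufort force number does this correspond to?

79.8 mph = 35.7 m/s, which is Beaufort 12 (hurricane force, ≥32.7 m/s).

Beaufort force 12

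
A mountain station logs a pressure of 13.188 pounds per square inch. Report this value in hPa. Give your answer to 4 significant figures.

909.3 hPa

1 psi = 68.9476 hPa, so 13.188 × 68.9476 = 909.3 hPa.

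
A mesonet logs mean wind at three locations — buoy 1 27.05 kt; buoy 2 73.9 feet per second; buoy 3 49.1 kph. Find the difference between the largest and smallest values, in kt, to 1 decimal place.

buoy 2: 73.9 ft/s = 43.785 kt.
buoy 3: 49.1 km/h = 26.512 kt.
Spread: 43.785 − 26.512 = 17.3 kt.

17.3 kt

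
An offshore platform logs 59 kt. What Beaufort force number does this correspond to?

Beaufort force 11

59 kt lies in the Beaufort 11 band (violent storm, 56–63 kt).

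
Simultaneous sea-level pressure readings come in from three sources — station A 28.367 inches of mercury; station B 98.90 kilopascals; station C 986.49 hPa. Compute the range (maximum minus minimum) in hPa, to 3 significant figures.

28.4 hPa

station A: 28.367 inHg = 960.617 hPa.
station B: 98.90 kPa = 989.000 hPa.
Spread: 989.000 − 960.617 = 28.4 hPa.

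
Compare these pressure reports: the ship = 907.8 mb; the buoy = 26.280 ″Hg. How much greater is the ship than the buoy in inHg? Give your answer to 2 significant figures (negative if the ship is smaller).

0.53 inHg

the ship: 907.8 mb = 26.8073 inHg.
Difference: 26.8073 − 26.2800 = 0.53 inHg.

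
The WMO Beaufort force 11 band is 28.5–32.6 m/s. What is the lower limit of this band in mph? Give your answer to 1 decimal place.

63.8 mph

28.5–32.6 m/s × 2.237 = 63.8–72.9 mph.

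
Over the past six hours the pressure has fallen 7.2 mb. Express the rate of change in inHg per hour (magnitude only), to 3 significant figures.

0.0354 inHg per hour

7.2 mb / 6 h × 0.02953 inHg/mb = 0.0354 inHg/h.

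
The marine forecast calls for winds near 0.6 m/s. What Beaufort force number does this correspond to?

Beaufort force 1

0.6 m/s lies in the Beaufort 1 band (light air, 0.3–1.5 m/s).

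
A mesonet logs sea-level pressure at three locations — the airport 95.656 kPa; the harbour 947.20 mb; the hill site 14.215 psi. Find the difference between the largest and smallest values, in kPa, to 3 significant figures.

3.29 kPa

the harbour: 947.20 mb = 94.7200 kPa.
the hill site: 14.215 psi = 98.0090 kPa.
Spread: 98.0090 − 94.7200 = 3.29 kPa.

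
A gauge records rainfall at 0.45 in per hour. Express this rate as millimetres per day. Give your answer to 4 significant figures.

274.3 mm/day

0.45 in/hour × 25.4 mm/in × 24 hour/day = 274.3 mm/day.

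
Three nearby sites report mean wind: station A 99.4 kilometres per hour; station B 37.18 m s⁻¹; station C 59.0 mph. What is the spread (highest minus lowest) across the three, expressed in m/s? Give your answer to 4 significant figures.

10.80 m/s

station A: 99.4 km/h = 27.6111 m/s.
station C: 59.0 mph = 26.3754 m/s.
Spread: 37.1800 − 26.3754 = 10.80 m/s.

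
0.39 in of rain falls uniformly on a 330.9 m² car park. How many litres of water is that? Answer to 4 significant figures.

3278 litres

Depth: 0.39 in × 25.4 = 9.906 mm.
1 mm over 1 m² is 1 L, so volume = 9.906 × 330.9 = 3277.8954 L ≈ 3278 L.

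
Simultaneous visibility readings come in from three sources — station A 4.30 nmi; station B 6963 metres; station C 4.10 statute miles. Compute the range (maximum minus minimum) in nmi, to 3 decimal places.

0.737 nmi

station B: 6963 m = 3.75972 nmi.
station C: 4.10 SM = 3.56280 nmi.
Spread: 4.30000 − 3.56280 = 0.737 nmi.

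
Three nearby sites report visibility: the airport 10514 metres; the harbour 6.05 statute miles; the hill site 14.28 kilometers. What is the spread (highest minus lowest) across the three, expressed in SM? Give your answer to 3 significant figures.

the airport: 10514 m = 6.5331 SM.
the hill site: 14.28 km = 8.8732 SM.
Spread: 8.8732 − 6.0500 = 2.82 SM.

2.82 SM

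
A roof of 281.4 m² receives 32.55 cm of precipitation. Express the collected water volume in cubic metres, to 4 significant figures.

91.60 cubic metres

Depth: 32.55 cm × 10 = 325.5 mm.
1 mm over 1 m² is 1 L, so volume = 325.5 × 281.4 = 91595.7 L = 91.60 m³.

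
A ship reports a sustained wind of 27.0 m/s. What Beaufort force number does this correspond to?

27.0 m/s lies in the Beaufort 10 band (storm, 24.5–28.4 m/s).

Beaufort force 10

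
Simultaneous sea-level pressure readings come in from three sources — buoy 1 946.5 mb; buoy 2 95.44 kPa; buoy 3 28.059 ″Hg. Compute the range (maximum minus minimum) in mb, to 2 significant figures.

7.9 mb

buoy 2: 95.44 kPa = 954.400 mb.
buoy 3: 28.059 inHg = 950.187 mb.
Spread: 954.400 − 946.500 = 7.9 mb.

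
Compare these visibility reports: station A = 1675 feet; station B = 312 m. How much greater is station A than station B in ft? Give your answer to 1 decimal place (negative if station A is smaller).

station B: 312 m = 1023.622 ft.
Difference: 1675.000 − 1023.622 = 651.4 ft.

651.4 ft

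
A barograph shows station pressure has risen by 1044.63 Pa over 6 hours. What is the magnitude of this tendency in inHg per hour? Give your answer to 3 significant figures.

0.0514 inHg per hour

1044.63 Pa / 6 h × 0.0002953 inHg/Pa = 0.0514 inHg/h.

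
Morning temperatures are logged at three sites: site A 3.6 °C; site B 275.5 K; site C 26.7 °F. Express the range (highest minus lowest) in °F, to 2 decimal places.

11.78 °F

site B: 275.5 K = 2.350 °C.
site C: 26.7 °F = -2.944 °C.
Spread: 3.600 − (-2.944) = 6.544 °C = 11.78 °F.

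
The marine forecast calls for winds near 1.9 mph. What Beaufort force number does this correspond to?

Beaufort force 1

1.9 mph = 0.8 m/s, which is Beaufort 1 (light air, 0.3–1.5 m/s).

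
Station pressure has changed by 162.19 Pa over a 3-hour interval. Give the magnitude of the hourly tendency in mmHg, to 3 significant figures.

162.19 Pa / 3 h × 0.00750062 mmHg/Pa = 0.406 mmHg/h.

0.406 mmHg per hour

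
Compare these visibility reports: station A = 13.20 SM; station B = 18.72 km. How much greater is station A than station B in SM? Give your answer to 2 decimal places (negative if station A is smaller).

1.57 SM

station B: 18.72 km = 11.6321 SM.
Difference: 13.2000 − 11.6321 = 1.57 SM.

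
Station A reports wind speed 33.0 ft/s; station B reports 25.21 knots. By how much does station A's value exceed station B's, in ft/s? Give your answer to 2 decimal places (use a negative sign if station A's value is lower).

station B: 25.21 kt = 42.5497 ft/s.
Difference: 33.0000 − 42.5497 = -9.55 ft/s.

-9.55 ft/s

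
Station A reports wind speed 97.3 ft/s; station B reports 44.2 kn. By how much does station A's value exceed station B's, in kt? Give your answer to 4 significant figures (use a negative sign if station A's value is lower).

13.45 kt

station A: 97.3 ft/s = 57.6487 kt.
Difference: 57.6487 − 44.2000 = 13.45 kt.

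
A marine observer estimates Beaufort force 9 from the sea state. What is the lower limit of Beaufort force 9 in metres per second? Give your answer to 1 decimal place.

Beaufort 9 (strong gale) spans 20.8–24.4 m/s.

20.8 m/s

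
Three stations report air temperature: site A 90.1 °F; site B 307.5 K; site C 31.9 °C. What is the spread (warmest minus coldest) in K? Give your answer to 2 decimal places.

site A: 90.1 °F = 32.278 °C.
site B: 307.5 K = 34.350 °C.
Spread: 34.350 − 31.900 = 2.450 °C.

2.45 K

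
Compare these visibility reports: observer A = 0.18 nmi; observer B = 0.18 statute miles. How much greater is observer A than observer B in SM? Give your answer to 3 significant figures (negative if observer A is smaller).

0.0271 SM

observer A: 0.18 nmi = 0.207140 SM.
Difference: 0.207140 − 0.180000 = 0.0271 SM.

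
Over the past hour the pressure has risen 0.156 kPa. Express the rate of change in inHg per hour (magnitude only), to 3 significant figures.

0.156 kPa / 1 h × 0.2953 inHg/kPa = 0.0461 inHg/h.

0.0461 inHg per hour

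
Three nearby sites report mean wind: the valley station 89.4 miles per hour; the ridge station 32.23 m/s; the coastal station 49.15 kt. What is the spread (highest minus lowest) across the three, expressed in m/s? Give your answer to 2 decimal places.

14.68 m/s

the valley station: 89.4 mph = 39.9654 m/s.
the coastal station: 49.15 kt = 25.2849 m/s.
Spread: 39.9654 − 25.2849 = 14.68 m/s.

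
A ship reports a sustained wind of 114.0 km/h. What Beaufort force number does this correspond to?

Beaufort force 11

114.0 km/h = 31.7 m/s, which is Beaufort 11 (violent storm, 28.5–32.6 m/s).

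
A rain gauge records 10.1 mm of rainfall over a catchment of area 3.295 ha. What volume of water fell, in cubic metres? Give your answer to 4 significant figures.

Area: 3.295 ha = 32950 m².
1 mm over 1 m² is 1 L, so volume = 10.1 × 32950 = 332795 L = 332.8 m³.

332.8 cubic metres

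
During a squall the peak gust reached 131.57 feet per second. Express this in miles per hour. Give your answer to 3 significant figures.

89.7 mph

1 ft/s = 0.681818 mph, so 131.57 × 0.681818 = 89.7 mph.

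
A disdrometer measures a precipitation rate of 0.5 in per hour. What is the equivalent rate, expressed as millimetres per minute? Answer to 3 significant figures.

0.5 in/hour × 25.4 mm/in × 0.0166667 hour/minute = 0.212 mm/minute.

0.212 mm/minute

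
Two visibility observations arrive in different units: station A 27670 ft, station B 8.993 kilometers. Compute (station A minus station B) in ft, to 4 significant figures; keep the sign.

-1835 ft

station B: 8.993 km = 29504.59 ft.
Difference: 27670.00 − 29504.59 = -1835 ft.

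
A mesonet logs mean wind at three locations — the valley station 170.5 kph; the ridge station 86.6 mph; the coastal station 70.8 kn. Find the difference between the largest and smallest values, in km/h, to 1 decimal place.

39.4 km/h

the ridge station: 86.6 mph = 139.369 km/h.
the coastal station: 70.8 kt = 131.122 km/h.
Spread: 170.500 − 131.122 = 39.4 km/h.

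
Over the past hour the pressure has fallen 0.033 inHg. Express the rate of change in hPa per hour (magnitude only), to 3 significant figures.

1.12 hPa per hour

0.033 inHg / 1 h × 33.8639 hPa/inHg = 1.12 hPa/h.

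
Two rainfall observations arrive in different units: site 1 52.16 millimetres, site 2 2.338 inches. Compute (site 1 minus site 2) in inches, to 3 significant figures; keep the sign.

-0.284 in

site 1: 52.16 mm = 2.05354 in.
Difference: 2.05354 − 2.33800 = -0.284 in.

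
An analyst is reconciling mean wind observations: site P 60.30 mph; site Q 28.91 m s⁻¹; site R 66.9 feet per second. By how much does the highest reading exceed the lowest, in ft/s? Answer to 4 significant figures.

27.95 ft/s

site P: 60.30 mph = 88.4400 ft/s.
site Q: 28.91 m/s = 94.8491 ft/s.
Spread: 94.8491 − 66.9000 = 27.95 ft/s.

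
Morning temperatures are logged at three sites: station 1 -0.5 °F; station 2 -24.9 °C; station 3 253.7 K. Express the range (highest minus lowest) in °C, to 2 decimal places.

station 1: -0.5 °F = -18.056 °C.
station 3: 253.7 K = -19.450 °C.
Spread: (-18.056) − (-24.900) = 6.844 °C.

6.84 °C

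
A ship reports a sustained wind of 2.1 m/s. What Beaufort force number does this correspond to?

Beaufort force 2

2.1 m/s lies in the Beaufort 2 band (light breeze, 1.6–3.3 m/s).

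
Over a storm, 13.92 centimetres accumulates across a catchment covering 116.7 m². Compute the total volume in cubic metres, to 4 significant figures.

16.24 cubic metres

Depth: 13.92 cm × 10 = 139.2 mm.
1 mm over 1 m² is 1 L, so volume = 139.2 × 116.7 = 16244.64 L = 16.24 m³.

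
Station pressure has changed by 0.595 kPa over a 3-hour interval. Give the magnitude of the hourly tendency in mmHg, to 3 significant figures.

0.595 kPa / 3 h × 7.50062 mmHg/kPa = 1.49 mmHg/h.

1.49 mmHg per hour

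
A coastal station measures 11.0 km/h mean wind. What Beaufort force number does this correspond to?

Beaufort force 2

11.0 km/h = 3.1 m/s, which is Beaufort 2 (light breeze, 1.6–3.3 m/s).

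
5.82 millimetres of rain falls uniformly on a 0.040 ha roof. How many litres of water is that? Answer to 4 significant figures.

Area: 0.040 ha = 400 m².
1 mm over 1 m² is 1 L, so volume = 5.82 × 400 = 2328 L.

2328 litres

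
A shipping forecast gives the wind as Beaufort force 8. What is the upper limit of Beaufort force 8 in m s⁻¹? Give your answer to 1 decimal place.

20.7 m/s

Beaufort 8 (gale) spans 17.2–20.7 m/s.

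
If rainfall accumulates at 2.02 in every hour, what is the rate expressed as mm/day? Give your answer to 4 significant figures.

1231 mm/day

2.02 in/hour × 25.4 mm/in × 24 hour/day = 1231 mm/day.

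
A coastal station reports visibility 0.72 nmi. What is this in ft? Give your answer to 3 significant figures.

1 nmi = 6076.12 ft, so 0.72 × 6076.12 = 4370 ft.

4370 ft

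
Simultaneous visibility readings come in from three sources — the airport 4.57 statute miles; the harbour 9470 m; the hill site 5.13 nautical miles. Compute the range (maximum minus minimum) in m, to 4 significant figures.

the airport: 4.57 SM = 7354.70 m.
the hill site: 5.13 nmi = 9500.76 m.
Spread: 9500.76 − 7354.70 = 2146 m.

2146 m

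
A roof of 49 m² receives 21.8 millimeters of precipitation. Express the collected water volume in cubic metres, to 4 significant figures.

1 mm over 1 m² is 1 L, so volume = 21.8 × 49 = 1068.2 L = 1.068 m³.

1.068 cubic metres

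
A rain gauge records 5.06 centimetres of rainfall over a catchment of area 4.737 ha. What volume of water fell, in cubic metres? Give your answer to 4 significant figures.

Depth: 5.06 cm × 10 = 50.6 mm.
Area: 4.737 ha = 47370 m².
1 mm over 1 m² is 1 L, so volume = 50.6 × 47370 = 2396922 L = 2397 m³.

2397 cubic metres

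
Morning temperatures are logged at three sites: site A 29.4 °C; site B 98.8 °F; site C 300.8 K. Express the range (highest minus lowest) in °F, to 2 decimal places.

17.03 °F

site B: 98.8 °F = 37.111 °C.
site C: 300.8 K = 27.650 °C.
Spread: 37.111 − 27.650 = 9.461 °C = 17.03 °F.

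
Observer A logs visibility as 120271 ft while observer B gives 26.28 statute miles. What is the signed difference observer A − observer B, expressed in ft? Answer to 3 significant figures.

-18500 ft

observer B: 26.28 SM = 138758.40 ft.
Difference: 120271.00 − 138758.40 = -18500 ft.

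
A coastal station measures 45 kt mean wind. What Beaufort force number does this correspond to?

45 kt lies in the Beaufort 9 band (strong gale, 41–47 kt).

Beaufort force 9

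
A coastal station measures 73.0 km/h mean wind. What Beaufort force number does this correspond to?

73.0 km/h = 20.3 m/s, which is Beaufort 8 (gale, 17.2–20.7 m/s).

Beaufort force 8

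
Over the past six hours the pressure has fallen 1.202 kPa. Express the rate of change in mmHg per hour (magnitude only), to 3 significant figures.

1.202 kPa / 6 h × 7.50062 mmHg/kPa = 1.50 mmHg/h.

1.50 mmHg per hour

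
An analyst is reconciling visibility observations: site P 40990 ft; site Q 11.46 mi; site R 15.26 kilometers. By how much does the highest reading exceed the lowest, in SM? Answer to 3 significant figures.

3.70 SM

site P: 40990 ft = 7.7633 SM.
site R: 15.26 km = 9.4821 SM.
Spread: 11.4600 − 7.7633 = 3.70 SM.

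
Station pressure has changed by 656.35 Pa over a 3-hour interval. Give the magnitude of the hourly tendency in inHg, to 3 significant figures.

656.35 Pa / 3 h × 0.0002953 inHg/Pa = 0.0646 inHg/h.

0.0646 inHg per hour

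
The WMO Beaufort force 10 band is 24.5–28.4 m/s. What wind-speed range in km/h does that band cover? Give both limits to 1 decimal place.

24.5–28.4 m/s × 3.6 = 88.2–102.2 km/h.

88.2 to 102.2 km/h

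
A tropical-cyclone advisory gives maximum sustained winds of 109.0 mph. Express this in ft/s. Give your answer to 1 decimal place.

159.9 ft/s

1 mph = 1.46667 ft/s, so 109.0 × 1.46667 = 159.9 ft/s.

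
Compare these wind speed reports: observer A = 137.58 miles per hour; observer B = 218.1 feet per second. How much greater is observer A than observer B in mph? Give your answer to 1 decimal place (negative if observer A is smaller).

observer B: 218.1 ft/s = 148.705 mph.
Difference: 137.580 − 148.705 = -11.1 mph.

-11.1 mph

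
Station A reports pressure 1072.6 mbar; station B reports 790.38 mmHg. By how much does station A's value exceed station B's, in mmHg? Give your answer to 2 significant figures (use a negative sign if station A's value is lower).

14 mmHg

station A: 1072.6 mb = 804.52 mmHg.
Difference: 804.52 − 790.38 = 14 mmHg.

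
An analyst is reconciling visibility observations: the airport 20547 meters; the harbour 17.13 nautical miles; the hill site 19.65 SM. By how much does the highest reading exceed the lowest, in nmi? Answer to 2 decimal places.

the airport: 20547 m = 11.0945 nmi.
the hill site: 19.65 SM = 17.0754 nmi.
Spread: 17.1300 − 11.0945 = 6.04 nmi.

6.04 nmi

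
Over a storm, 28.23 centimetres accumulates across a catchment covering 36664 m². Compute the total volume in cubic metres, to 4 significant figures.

10350 cubic metres

Depth: 28.23 cm × 10 = 282.3 mm.
1 mm over 1 m² is 1 L, so volume = 282.3 × 36664 = 10350247 L = 10350 m³.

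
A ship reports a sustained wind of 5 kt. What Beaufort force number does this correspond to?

5 kt lies in the Beaufort 2 band (light breeze, 4–6 kt).

Beaufort force 2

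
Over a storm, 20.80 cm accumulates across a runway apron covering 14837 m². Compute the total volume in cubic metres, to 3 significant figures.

Depth: 20.80 cm × 10 = 208 mm.
1 mm over 1 m² is 1 L, so volume = 208 × 14837 = 3086096 L = 3090 m³.

3090 cubic metres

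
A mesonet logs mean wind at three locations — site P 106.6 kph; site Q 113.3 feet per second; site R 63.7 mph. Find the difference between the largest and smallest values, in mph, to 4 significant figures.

13.55 mph

site P: 106.6 km/h = 66.2382 mph.
site Q: 113.3 ft/s = 77.2500 mph.
Spread: 77.2500 − 63.7000 = 13.55 mph.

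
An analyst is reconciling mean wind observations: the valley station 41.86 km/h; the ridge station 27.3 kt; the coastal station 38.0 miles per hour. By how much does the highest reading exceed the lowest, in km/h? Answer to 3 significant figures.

the ridge station: 27.3 kt = 50.560 km/h.
the coastal station: 38.0 mph = 61.155 km/h.
Spread: 61.155 − 41.860 = 19.3 km/h.

19.3 km/h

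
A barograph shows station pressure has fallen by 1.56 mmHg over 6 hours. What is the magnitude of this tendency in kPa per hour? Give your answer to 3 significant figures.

1.56 mmHg / 6 h × 0.133322 kPa/mmHg = 0.0347 kPa/h.

0.0347 kPa per hour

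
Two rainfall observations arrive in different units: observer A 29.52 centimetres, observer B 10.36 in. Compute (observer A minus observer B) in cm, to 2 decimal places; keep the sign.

observer B: 10.36 in = 26.3144 cm.
Difference: 29.5200 − 26.3144 = 3.21 cm.

3.21 cm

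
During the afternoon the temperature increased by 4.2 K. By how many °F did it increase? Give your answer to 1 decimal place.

7.6 °F

Converting a difference, only the 9/5 scale factor applies: Δ°F = 4.2 × 1.8 = 7.6 °F.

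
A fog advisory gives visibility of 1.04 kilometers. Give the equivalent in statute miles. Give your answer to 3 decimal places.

0.646 SM

1 km = 0.621371 SM, so 1.04 × 0.621371 = 0.646 SM.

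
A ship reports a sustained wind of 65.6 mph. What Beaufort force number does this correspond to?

65.6 mph = 29.3 m/s, which is Beaufort 11 (violent storm, 28.5–32.6 m/s).

Beaufort force 11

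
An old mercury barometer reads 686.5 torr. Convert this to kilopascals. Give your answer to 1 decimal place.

1 mmHg = 0.133322 kPa, so 686.5 × 0.133322 = 91.5 kPa.

91.5 kPa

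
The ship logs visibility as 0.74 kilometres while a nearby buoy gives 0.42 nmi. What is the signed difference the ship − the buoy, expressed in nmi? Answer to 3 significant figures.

the ship: 0.74 km = 0.399568 nmi.
Difference: 0.399568 − 0.420000 = -0.0204 nmi.

-0.0204 nmi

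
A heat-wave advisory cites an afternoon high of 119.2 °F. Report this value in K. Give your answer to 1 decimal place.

First to °C: 48.44 °C.
Then to K: 321.6 K.

321.6 K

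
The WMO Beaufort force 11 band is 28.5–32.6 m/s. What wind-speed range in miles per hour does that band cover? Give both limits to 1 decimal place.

28.5–32.6 m/s × 2.237 = 63.8–72.9 mph.

63.8 to 72.9 mph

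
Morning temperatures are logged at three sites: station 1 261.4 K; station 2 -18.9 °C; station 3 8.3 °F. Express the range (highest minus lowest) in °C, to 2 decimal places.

7.15 °C

station 1: 261.4 K = -11.750 °C.
station 3: 8.3 °F = -13.167 °C.
Spread: (-11.750) − (-18.900) = 7.150 °C.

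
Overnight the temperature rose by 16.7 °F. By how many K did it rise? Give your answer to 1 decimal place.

Converting a difference, only the 9/5 scale factor applies: ΔK = 16.7 × 0.5556 = 9.3 K.

9.3 K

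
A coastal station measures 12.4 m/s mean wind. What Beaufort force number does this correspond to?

12.4 m/s lies in the Beaufort 6 band (strong breeze, 10.8–13.8 m/s).

Beaufort force 6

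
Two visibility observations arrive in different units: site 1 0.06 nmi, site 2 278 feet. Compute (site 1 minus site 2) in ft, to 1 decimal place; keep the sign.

86.6 ft

site 1: 0.06 nmi = 364.567 ft.
Difference: 364.567 − 278.000 = 86.6 ft.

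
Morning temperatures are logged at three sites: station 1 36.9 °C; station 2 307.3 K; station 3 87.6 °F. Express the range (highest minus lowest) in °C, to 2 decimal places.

station 2: 307.3 K = 34.150 °C.
station 3: 87.6 °F = 30.889 °C.
Spread: 36.900 − 30.889 = 6.011 °C.

6.01 °C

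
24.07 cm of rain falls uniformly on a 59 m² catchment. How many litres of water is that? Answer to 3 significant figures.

14200 litres

Depth: 24.07 cm × 10 = 240.7 mm.
1 mm over 1 m² is 1 L, so volume = 240.7 × 59 = 14201.3 L ≈ 14200 L.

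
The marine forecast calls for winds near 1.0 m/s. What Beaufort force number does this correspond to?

1.0 m/s lies in the Beaufort 1 band (light air, 0.3–1.5 m/s).

Beaufort force 1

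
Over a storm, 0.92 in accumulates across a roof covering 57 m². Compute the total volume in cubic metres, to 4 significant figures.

Depth: 0.92 in × 25.4 = 23.368 mm.
1 mm over 1 m² is 1 L, so volume = 23.368 × 57 = 1331.976 L = 1.332 m³.

1.332 cubic metres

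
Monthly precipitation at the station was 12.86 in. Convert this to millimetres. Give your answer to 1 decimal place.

1 in = 25.4 mm, so 12.86 × 25.4 = 326.6 mm.

326.6 mm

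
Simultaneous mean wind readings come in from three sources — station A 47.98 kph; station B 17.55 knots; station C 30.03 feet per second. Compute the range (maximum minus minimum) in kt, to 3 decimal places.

8.357 kt

station A: 47.98 km/h = 25.90713 kt.
station C: 30.03 ft/s = 17.79229 kt.
Spread: 25.90713 − 17.55000 = 8.357 kt.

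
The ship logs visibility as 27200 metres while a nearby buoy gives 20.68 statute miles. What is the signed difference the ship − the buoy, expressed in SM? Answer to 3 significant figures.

-3.78 SM

the ship: 27200 m = 16.9013 SM.
Difference: 16.9013 − 20.6800 = -3.78 SM.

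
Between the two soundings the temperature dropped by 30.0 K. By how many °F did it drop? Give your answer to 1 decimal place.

54.0 °F

A change of 1 °C equals a change of 1.8 °F: Δ°F = 30.0 × 1.8 = 54.0 °F.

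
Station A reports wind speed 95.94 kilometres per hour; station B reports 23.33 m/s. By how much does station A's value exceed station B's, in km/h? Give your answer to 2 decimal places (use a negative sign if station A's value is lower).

station B: 23.33 m/s = 83.9880 km/h.
Difference: 95.9400 − 83.9880 = 11.95 km/h.

11.95 km/h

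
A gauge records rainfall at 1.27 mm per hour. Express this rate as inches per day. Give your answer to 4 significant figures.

1.27 mm/hour × 0.0393701 in/mm × 24 hour/day = 1.200 in/day.

1.200 in/day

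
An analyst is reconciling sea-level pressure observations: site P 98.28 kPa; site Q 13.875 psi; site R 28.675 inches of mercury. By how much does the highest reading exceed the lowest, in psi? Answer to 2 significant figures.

site P: 98.28 kPa = 14.2543 psi.
site R: 28.675 inHg = 14.0838 psi.
Spread: 14.2543 − 13.8750 = 0.38 psi.

0.38 psi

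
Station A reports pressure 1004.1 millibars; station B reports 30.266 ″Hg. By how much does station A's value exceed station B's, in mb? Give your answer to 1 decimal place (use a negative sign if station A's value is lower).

-20.8 mb

station B: 30.266 inHg = 1024.924 mb.
Difference: 1004.100 − 1024.924 = -20.8 mb.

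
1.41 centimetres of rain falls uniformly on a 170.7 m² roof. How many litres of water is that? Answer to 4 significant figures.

Depth: 1.41 cm × 10 = 14.1 mm.
1 mm over 1 m² is 1 L, so volume = 14.1 × 170.7 = 2406.87 L ≈ 2407 L.

2407 litres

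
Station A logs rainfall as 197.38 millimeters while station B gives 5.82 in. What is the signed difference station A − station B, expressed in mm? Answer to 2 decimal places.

station B: 5.82 in = 147.8280 mm.
Difference: 197.3800 − 147.8280 = 49.55 mm.

49.55 mm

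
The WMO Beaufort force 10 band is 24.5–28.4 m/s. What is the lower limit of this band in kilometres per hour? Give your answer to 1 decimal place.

24.5–28.4 m/s × 3.6 = 88.2–102.2 km/h.

88.2 km/h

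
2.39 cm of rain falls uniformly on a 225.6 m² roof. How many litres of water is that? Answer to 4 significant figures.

5392 litres

Depth: 2.39 cm × 10 = 23.9 mm.
1 mm over 1 m² is 1 L, so volume = 23.9 × 225.6 = 5391.84 L ≈ 5392 L.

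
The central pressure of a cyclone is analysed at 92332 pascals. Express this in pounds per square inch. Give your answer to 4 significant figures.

1 Pa = 0.000145038 psi, so 92332 × 0.000145038 = 13.39 psi.

13.39 psi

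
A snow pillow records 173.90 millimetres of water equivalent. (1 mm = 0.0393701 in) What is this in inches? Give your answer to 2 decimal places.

6.85 in

1 mm = 0.0393701 in, so 173.90 × 0.0393701 = 6.85 in.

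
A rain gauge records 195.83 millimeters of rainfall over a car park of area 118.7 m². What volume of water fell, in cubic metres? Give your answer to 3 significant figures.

1 mm over 1 m² is 1 L, so volume = 195.83 × 118.7 = 23245.021 L = 23.2 m³.

23.2 cubic metres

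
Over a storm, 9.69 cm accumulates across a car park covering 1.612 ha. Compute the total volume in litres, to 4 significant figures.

1562000 litres

Depth: 9.69 cm × 10 = 96.9 mm.
Area: 1.612 ha = 16120 m².
1 mm over 1 m² is 1 L, so volume = 96.9 × 16120 = 1562028 L ≈ 1562000 L.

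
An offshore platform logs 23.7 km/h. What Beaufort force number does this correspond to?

Beaufort force 4

23.7 km/h = 6.6 m/s, which is Beaufort 4 (moderate breeze, 5.5–7.9 m/s).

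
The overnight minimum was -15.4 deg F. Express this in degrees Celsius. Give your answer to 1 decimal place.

°C = (°F − 32) × 5/9 = (-15.4 − 32) / 1.8 = -26.3 °C.

-26.3 °C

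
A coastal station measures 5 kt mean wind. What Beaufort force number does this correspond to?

Beaufort force 2

5 kt lies in the Beaufort 2 band (light breeze, 4–6 kt).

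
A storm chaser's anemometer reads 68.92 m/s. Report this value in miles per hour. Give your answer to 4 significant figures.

154.2 mph

1 m/s = 2.23694 mph, so 68.92 × 2.23694 = 154.2 mph.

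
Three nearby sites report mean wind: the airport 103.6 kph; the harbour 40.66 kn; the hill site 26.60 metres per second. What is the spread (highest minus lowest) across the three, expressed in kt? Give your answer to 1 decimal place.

the airport: 103.6 km/h = 55.940 kt.
the hill site: 26.60 m/s = 51.706 kt.
Spread: 55.940 − 40.660 = 15.3 kt.

15.3 kt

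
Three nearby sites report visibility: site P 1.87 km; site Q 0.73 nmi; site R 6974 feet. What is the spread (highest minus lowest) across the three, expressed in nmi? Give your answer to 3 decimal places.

0.418 nmi

site P: 1.87 km = 1.00972 nmi.
site R: 6974 ft = 1.14777 nmi.
Spread: 1.14777 − 0.73000 = 0.418 nmi.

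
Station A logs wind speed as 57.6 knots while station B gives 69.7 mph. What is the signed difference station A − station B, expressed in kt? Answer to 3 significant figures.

-2.97 kt

station B: 69.7 mph = 60.5676 kt.
Difference: 57.6000 − 60.5676 = -2.97 kt.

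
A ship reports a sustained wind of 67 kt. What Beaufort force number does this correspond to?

67 kt lies in the Beaufort 12 band (hurricane force, ≥64 kt).

Beaufort force 12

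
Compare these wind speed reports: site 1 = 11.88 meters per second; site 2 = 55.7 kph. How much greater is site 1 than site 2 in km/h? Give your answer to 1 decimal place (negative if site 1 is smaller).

site 1: 11.88 m/s = 42.768 km/h.
Difference: 42.768 − 55.700 = -12.9 km/h.

-12.9 km/h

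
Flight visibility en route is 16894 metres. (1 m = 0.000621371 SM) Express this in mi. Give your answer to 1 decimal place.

10.5 SM

1 m = 0.000621371 SM, so 16894 × 0.000621371 = 10.5 SM.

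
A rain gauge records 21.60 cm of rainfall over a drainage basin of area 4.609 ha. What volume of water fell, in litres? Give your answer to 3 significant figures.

Depth: 21.60 cm × 10 = 216 mm.
Area: 4.609 ha = 46090 m².
1 mm over 1 m² is 1 L, so volume = 216 × 46090 = 9955440 L ≈ 9960000 L.

9960000 litres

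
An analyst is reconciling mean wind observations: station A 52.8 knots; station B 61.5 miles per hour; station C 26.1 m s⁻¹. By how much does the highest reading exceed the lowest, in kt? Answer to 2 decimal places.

2.71 kt

station B: 61.5 mph = 53.4420 kt.
station C: 26.1 m/s = 50.7343 kt.
Spread: 53.4420 − 50.7343 = 2.71 kt.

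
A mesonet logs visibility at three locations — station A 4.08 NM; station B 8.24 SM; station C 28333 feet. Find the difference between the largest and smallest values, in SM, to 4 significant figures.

station A: 4.08 nmi = 4.69518 SM.
station C: 28333 ft = 5.36610 SM.
Spread: 8.24000 − 4.69518 = 3.545 SM.

3.545 SM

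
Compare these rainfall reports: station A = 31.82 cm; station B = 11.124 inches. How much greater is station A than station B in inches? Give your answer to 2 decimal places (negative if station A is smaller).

1.40 in

station A: 31.82 cm = 12.5276 in.
Difference: 12.5276 − 11.1240 = 1.40 in.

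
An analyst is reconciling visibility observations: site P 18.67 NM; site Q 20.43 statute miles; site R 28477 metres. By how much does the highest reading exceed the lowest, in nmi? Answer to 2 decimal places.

3.29 nmi

site Q: 20.43 SM = 17.7532 nmi.
site R: 28477 m = 15.3763 nmi.
Spread: 18.6700 − 15.3763 = 3.29 nmi.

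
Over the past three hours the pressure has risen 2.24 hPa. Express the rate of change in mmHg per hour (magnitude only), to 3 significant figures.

2.24 hPa / 3 h × 0.750062 mmHg/hPa = 0.560 mmHg/h.

0.560 mmHg per hour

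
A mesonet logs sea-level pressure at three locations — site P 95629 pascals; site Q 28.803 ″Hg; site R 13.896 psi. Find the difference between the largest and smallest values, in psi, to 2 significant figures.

site P: 95629 Pa = 13.8698 psi.
site Q: 28.803 inHg = 14.1467 psi.
Spread: 14.1467 − 13.8698 = 0.28 psi.

0.28 psi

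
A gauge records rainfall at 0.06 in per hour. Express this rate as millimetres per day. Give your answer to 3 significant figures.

0.06 in/hour × 25.4 mm/in × 24 hour/day = 36.6 mm/day.

36.6 mm/day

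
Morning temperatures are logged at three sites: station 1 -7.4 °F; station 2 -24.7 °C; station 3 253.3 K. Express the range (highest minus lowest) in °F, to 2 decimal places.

8.73 °F

station 1: -7.4 °F = -21.889 °C.
station 3: 253.3 K = -19.850 °C.
Spread: (-19.850) − (-24.700) = 4.850 °C = 8.73 °F.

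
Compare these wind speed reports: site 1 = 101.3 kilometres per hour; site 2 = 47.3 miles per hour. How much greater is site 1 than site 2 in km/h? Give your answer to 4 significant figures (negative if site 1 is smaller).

site 2: 47.3 mph = 76.1220 km/h.
Difference: 101.3000 − 76.1220 = 25.18 km/h.

25.18 km/h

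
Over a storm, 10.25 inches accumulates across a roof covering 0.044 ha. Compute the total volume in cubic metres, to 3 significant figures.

Depth: 10.25 in × 25.4 = 260.35 mm.
Area: 0.044 ha = 440 m².
1 mm over 1 m² is 1 L, so volume = 260.35 × 440 = 114554 L = 115 m³.

115 cubic metres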